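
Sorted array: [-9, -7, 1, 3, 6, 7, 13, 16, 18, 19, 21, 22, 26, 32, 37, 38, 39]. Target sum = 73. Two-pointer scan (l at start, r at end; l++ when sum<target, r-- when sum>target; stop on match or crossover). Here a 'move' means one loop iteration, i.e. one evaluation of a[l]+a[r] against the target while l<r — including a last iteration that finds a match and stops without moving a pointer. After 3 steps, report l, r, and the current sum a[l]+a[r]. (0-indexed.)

l=3, r=16, sum=42

[0,16] -9+39=30 <73 → l++
[1,16] -7+39=32 <73 → l++
[2,16] 1+39=40 <73 → l++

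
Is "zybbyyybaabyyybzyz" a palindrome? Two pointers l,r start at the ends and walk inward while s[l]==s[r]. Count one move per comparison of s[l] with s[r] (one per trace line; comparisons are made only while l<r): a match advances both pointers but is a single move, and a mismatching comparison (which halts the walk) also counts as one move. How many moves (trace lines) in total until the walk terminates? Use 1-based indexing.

[1,18] 'z'=='z' → l++,r--
[2,17] 'y'=='y' → l++,r--
[3,16] 'b'!='z' → stop

3 moves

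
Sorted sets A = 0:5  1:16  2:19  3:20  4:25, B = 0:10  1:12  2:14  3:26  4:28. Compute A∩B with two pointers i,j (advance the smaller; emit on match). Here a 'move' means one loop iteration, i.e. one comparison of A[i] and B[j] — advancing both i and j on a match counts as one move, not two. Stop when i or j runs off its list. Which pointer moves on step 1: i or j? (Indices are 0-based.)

i

[i=0,j=0] 5<10 → i++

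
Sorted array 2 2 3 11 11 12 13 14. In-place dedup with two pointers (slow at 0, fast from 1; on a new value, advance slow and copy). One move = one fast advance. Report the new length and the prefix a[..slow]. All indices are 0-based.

slow=0 fast=1: a[fast]=2=a[slow] dup, fast++
slow=0 fast=2: a[fast]=3≠a[slow]=2 write a[1]=3, slow++,fast++
slow=1 fast=3: a[fast]=11≠a[slow]=3 write a[2]=11, slow++,fast++
slow=2 fast=4: a[fast]=11=a[slow] dup, fast++
slow=2 fast=5: a[fast]=12≠a[slow]=11 write a[3]=12, slow++,fast++
slow=3 fast=6: a[fast]=13≠a[slow]=12 write a[4]=13, slow++,fast++
slow=4 fast=7: a[fast]=14≠a[slow]=13 write a[5]=14, slow++,fast++

length 6; prefix = [2, 3, 11, 12, 13, 14]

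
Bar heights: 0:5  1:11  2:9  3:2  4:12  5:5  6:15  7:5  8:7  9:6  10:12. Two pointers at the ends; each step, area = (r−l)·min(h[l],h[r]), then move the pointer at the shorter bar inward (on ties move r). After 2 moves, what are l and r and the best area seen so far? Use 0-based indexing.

[0,10] min(5,12)*10=50 best=50 * → l++
[1,10] min(11,12)*9=99 best=99 * → l++

l=2, r=10, best area=99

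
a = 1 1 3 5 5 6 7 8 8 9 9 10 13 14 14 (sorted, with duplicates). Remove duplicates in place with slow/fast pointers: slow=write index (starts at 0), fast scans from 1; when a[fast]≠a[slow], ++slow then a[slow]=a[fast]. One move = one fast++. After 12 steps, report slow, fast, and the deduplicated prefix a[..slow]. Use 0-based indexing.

slow=0 fast=1: a[fast]=1=a[slow] dup, fast++
slow=0 fast=2: a[fast]=3≠a[slow]=1 write a[1]=3, slow++,fast++
slow=1 fast=3: a[fast]=5≠a[slow]=3 write a[2]=5, slow++,fast++
slow=2 fast=4: a[fast]=5=a[slow] dup, fast++
slow=2 fast=5: a[fast]=6≠a[slow]=5 write a[3]=6, slow++,fast++
slow=3 fast=6: a[fast]=7≠a[slow]=6 write a[4]=7, slow++,fast++
slow=4 fast=7: a[fast]=8≠a[slow]=7 write a[5]=8, slow++,fast++
slow=5 fast=8: a[fast]=8=a[slow] dup, fast++
slow=5 fast=9: a[fast]=9≠a[slow]=8 write a[6]=9, slow++,fast++
slow=6 fast=10: a[fast]=9=a[slow] dup, fast++
slow=6 fast=11: a[fast]=10≠a[slow]=9 write a[7]=10, slow++,fast++
slow=7 fast=12: a[fast]=13≠a[slow]=10 write a[8]=13, slow++,fast++

slow=8, fast=13, prefix=[1, 3, 5, 6, 7, 8, 9, 10, 13]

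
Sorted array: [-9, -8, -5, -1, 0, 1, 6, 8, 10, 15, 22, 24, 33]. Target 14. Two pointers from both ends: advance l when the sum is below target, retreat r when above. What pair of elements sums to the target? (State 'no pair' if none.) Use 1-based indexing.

(-8, 22)

l=1 r=13: -9+33=24 >14, r--
l=1 r=12: -9+24=15 >14, r--
l=1 r=11: -9+22=13 <14, l++
l=2 r=11: -8+22=14, found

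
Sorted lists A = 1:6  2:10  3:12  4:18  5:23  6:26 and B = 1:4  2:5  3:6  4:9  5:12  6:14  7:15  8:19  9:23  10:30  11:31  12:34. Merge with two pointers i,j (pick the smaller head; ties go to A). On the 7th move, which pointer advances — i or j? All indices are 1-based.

i

[i=1,j=1] A[i]=6>B[j]=4 take 4 → j++
[i=1,j=2] A[i]=6>B[j]=5 take 5 → j++
[i=1,j=3] A[i]=6<=B[j]=6 take 6 → i++
[i=2,j=3] A[i]=10>B[j]=6 take 6 → j++
[i=2,j=4] A[i]=10>B[j]=9 take 9 → j++
[i=2,j=5] A[i]=10<=B[j]=12 take 10 → i++
[i=3,j=5] A[i]=12<=B[j]=12 take 12 → i++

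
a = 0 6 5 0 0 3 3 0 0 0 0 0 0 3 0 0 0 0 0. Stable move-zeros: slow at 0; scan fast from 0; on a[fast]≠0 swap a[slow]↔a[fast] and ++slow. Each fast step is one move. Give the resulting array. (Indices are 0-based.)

(s=0,f=0) a[fast]=0 → fast++
(s=0,f=1) a[fast]=6≠0 swap→a[0]=6 → slow++,fast++
(s=1,f=2) a[fast]=5≠0 swap→a[1]=5 → slow++,fast++
(s=2,f=3) a[fast]=0 → fast++
(s=2,f=4) a[fast]=0 → fast++
(s=2,f=5) a[fast]=3≠0 swap→a[2]=3 → slow++,fast++
(s=3,f=6) a[fast]=3≠0 swap→a[3]=3 → slow++,fast++
(s=4,f=7) a[fast]=0 → fast++
(s=4,f=8) a[fast]=0 → fast++
(s=4,f=9) a[fast]=0 → fast++
(s=4,f=10) a[fast]=0 → fast++
(s=4,f=11) a[fast]=0 → fast++
(s=4,f=12) a[fast]=0 → fast++
(s=4,f=13) a[fast]=3≠0 swap→a[4]=3 → slow++,fast++
(s=5,f=14) a[fast]=0 → fast++
(s=5,f=15) a[fast]=0 → fast++
(s=5,f=16) a[fast]=0 → fast++
(s=5,f=17) a[fast]=0 → fast++
(s=5,f=18) a[fast]=0 → fast++

[6, 5, 3, 3, 3, 0, 0, 0, 0, 0, 0, 0, 0, 0, 0, 0, 0, 0, 0]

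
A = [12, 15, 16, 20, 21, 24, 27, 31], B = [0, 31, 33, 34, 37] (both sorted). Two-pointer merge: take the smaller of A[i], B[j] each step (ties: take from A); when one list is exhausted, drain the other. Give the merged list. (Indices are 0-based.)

[i=0,j=0] A[i]=12>B[j]=0 take 0 → j++
[i=0,j=1] A[i]=12<=B[j]=31 take 12 → i++
[i=1,j=1] A[i]=15<=B[j]=31 take 15 → i++
[i=2,j=1] A[i]=16<=B[j]=31 take 16 → i++
[i=3,j=1] A[i]=20<=B[j]=31 take 20 → i++
[i=4,j=1] A[i]=21<=B[j]=31 take 21 → i++
[i=5,j=1] A[i]=24<=B[j]=31 take 24 → i++
[i=6,j=1] A[i]=27<=B[j]=31 take 27 → i++
[i=7,j=1] A[i]=31<=B[j]=31 take 31 → i++
[i=8,j=1] A done, take B[j]=31 → j++
[i=8,j=2] A done, take B[j]=33 → j++
[i=8,j=3] A done, take B[j]=34 → j++
[i=8,j=4] A done, take B[j]=37 → j++

[0, 12, 15, 16, 20, 21, 24, 27, 31, 31, 33, 34, 37]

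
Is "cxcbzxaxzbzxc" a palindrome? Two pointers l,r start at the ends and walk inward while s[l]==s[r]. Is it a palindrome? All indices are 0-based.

[0,12] 'c'=='c' → l++,r--
[1,11] 'x'=='x' → l++,r--
[2,10] 'c'!='z' → stop

not a palindrome (mismatch at 2,10)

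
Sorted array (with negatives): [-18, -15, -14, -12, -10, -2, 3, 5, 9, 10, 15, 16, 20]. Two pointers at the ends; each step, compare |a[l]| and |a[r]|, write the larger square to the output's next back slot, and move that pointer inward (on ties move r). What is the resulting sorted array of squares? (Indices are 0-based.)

[0,12] |-18|<=|20| out[12]=400 → r--
[0,11] |-18|>|16| out[11]=324 → l++
[1,11] |-15|<=|16| out[10]=256 → r--
[1,10] |-15|<=|15| out[9]=225 → r--
[1,9] |-15|>|10| out[8]=225 → l++
[2,9] |-14|>|10| out[7]=196 → l++
[3,9] |-12|>|10| out[6]=144 → l++
[4,9] |-10|<=|10| out[5]=100 → r--
[4,8] |-10|>|9| out[4]=100 → l++
[5,8] |-2|<=|9| out[3]=81 → r--
[5,7] |-2|<=|5| out[2]=25 → r--
[5,6] |-2|<=|3| out[1]=9 → r--
[5,5] |-2|<=|-2| out[0]=4 → r--

[4, 9, 25, 81, 100, 100, 144, 196, 225, 225, 256, 324, 400]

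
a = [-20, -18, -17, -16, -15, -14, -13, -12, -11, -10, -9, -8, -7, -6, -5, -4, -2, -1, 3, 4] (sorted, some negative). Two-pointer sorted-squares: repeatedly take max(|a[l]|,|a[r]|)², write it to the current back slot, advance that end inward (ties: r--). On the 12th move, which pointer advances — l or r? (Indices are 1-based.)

l

[1,20] |-20|>|4| out[20]=400 → l++
[2,20] |-18|>|4| out[19]=324 → l++
[3,20] |-17|>|4| out[18]=289 → l++
[4,20] |-16|>|4| out[17]=256 → l++
[5,20] |-15|>|4| out[16]=225 → l++
[6,20] |-14|>|4| out[15]=196 → l++
[7,20] |-13|>|4| out[14]=169 → l++
[8,20] |-12|>|4| out[13]=144 → l++
[9,20] |-11|>|4| out[12]=121 → l++
[10,20] |-10|>|4| out[11]=100 → l++
[11,20] |-9|>|4| out[10]=81 → l++
[12,20] |-8|>|4| out[9]=64 → l++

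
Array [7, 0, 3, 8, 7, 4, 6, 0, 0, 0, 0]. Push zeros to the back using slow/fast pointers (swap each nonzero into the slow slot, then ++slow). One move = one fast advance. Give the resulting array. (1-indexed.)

slow=1 fast=1: a[fast]=7≠0 swap→a[1]=7, slow++,fast++
slow=2 fast=2: a[fast]=0, fast++
slow=2 fast=3: a[fast]=3≠0 swap→a[2]=3, slow++,fast++
slow=3 fast=4: a[fast]=8≠0 swap→a[3]=8, slow++,fast++
slow=4 fast=5: a[fast]=7≠0 swap→a[4]=7, slow++,fast++
slow=5 fast=6: a[fast]=4≠0 swap→a[5]=4, slow++,fast++
slow=6 fast=7: a[fast]=6≠0 swap→a[6]=6, slow++,fast++
slow=7 fast=8: a[fast]=0, fast++
slow=7 fast=9: a[fast]=0, fast++
slow=7 fast=10: a[fast]=0, fast++
slow=7 fast=11: a[fast]=0, fast++

[7, 3, 8, 7, 4, 6, 0, 0, 0, 0, 0]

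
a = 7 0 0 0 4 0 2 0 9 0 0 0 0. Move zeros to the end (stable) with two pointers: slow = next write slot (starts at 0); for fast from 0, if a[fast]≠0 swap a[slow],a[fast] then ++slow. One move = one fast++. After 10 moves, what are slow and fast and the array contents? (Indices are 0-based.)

slow=0 fast=0: a[fast]=7≠0 swap→a[0]=7, slow++,fast++
slow=1 fast=1: a[fast]=0, fast++
slow=1 fast=2: a[fast]=0, fast++
slow=1 fast=3: a[fast]=0, fast++
slow=1 fast=4: a[fast]=4≠0 swap→a[1]=4, slow++,fast++
slow=2 fast=5: a[fast]=0, fast++
slow=2 fast=6: a[fast]=2≠0 swap→a[2]=2, slow++,fast++
slow=3 fast=7: a[fast]=0, fast++
slow=3 fast=8: a[fast]=9≠0 swap→a[3]=9, slow++,fast++
slow=4 fast=9: a[fast]=0, fast++

slow=4, fast=10, a=[7, 4, 2, 9, 0, 0, 0, 0, 0, 0, 0, 0, 0]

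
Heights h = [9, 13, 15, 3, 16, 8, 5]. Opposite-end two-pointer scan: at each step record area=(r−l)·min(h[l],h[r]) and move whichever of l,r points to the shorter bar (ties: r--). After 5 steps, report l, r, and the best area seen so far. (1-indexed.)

l=4, r=5, best area=40

l=1 r=7: min(9,5)*6=30 best=30 *, r--
l=1 r=6: min(9,8)*5=40 best=40 *, r--
l=1 r=5: min(9,16)*4=36 best=40, l++
l=2 r=5: min(13,16)*3=39 best=40, l++
l=3 r=5: min(15,16)*2=30 best=40, l++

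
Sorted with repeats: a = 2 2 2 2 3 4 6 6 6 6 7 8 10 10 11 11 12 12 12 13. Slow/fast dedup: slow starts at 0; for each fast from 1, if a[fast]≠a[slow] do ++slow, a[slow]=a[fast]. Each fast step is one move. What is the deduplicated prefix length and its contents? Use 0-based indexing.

length 10; prefix = [2, 3, 4, 6, 7, 8, 10, 11, 12, 13]

slow=0 fast=1: a[fast]=2=a[slow] dup, fast++
slow=0 fast=2: a[fast]=2=a[slow] dup, fast++
slow=0 fast=3: a[fast]=2=a[slow] dup, fast++
slow=0 fast=4: a[fast]=3≠a[slow]=2 write a[1]=3, slow++,fast++
slow=1 fast=5: a[fast]=4≠a[slow]=3 write a[2]=4, slow++,fast++
slow=2 fast=6: a[fast]=6≠a[slow]=4 write a[3]=6, slow++,fast++
slow=3 fast=7: a[fast]=6=a[slow] dup, fast++
slow=3 fast=8: a[fast]=6=a[slow] dup, fast++
slow=3 fast=9: a[fast]=6=a[slow] dup, fast++
slow=3 fast=10: a[fast]=7≠a[slow]=6 write a[4]=7, slow++,fast++
slow=4 fast=11: a[fast]=8≠a[slow]=7 write a[5]=8, slow++,fast++
slow=5 fast=12: a[fast]=10≠a[slow]=8 write a[6]=10, slow++,fast++
slow=6 fast=13: a[fast]=10=a[slow] dup, fast++
slow=6 fast=14: a[fast]=11≠a[slow]=10 write a[7]=11, slow++,fast++
slow=7 fast=15: a[fast]=11=a[slow] dup, fast++
slow=7 fast=16: a[fast]=12≠a[slow]=11 write a[8]=12, slow++,fast++
slow=8 fast=17: a[fast]=12=a[slow] dup, fast++
slow=8 fast=18: a[fast]=12=a[slow] dup, fast++
slow=8 fast=19: a[fast]=13≠a[slow]=12 write a[9]=13, slow++,fast++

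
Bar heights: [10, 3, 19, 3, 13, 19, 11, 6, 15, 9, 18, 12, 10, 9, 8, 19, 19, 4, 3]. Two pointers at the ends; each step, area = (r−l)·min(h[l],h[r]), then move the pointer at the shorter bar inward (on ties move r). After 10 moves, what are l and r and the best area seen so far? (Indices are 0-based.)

l=0 r=18: min(10,3)*18=54 best=54 *, r--
l=0 r=17: min(10,4)*17=68 best=68 *, r--
l=0 r=16: min(10,19)*16=160 best=160 *, l++
l=1 r=16: min(3,19)*15=45 best=160, l++
l=2 r=16: min(19,19)*14=266 best=266 *, r--
l=2 r=15: min(19,19)*13=247 best=266, r--
l=2 r=14: min(19,8)*12=96 best=266, r--
l=2 r=13: min(19,9)*11=99 best=266, r--
l=2 r=12: min(19,10)*10=100 best=266, r--
l=2 r=11: min(19,12)*9=108 best=266, r--

l=2, r=10, best area=266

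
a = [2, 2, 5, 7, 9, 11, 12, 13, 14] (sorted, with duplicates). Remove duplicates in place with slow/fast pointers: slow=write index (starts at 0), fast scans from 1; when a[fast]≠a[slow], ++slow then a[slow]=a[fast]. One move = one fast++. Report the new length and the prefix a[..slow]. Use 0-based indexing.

length 8; prefix = [2, 5, 7, 9, 11, 12, 13, 14]

(s=0,f=1) a[fast]=2=a[slow] dup → fast++
(s=0,f=2) a[fast]=5≠a[slow]=2 write a[1]=5 → slow++,fast++
(s=1,f=3) a[fast]=7≠a[slow]=5 write a[2]=7 → slow++,fast++
(s=2,f=4) a[fast]=9≠a[slow]=7 write a[3]=9 → slow++,fast++
(s=3,f=5) a[fast]=11≠a[slow]=9 write a[4]=11 → slow++,fast++
(s=4,f=6) a[fast]=12≠a[slow]=11 write a[5]=12 → slow++,fast++
(s=5,f=7) a[fast]=13≠a[slow]=12 write a[6]=13 → slow++,fast++
(s=6,f=8) a[fast]=14≠a[slow]=13 write a[7]=14 → slow++,fast++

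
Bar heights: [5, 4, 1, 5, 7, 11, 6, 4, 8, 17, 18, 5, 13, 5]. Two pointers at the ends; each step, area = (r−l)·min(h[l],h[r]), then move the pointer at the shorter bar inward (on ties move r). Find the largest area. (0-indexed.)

l=0 r=13: min(5,5)*13=65 best=65 *, r--
l=0 r=12: min(5,13)*12=60 best=65, l++
l=1 r=12: min(4,13)*11=44 best=65, l++
l=2 r=12: min(1,13)*10=10 best=65, l++
l=3 r=12: min(5,13)*9=45 best=65, l++
l=4 r=12: min(7,13)*8=56 best=65, l++
l=5 r=12: min(11,13)*7=77 best=77 *, l++
l=6 r=12: min(6,13)*6=36 best=77, l++
l=7 r=12: min(4,13)*5=20 best=77, l++
l=8 r=12: min(8,13)*4=32 best=77, l++
l=9 r=12: min(17,13)*3=39 best=77, r--
l=9 r=11: min(17,5)*2=10 best=77, r--
l=9 r=10: min(17,18)*1=17 best=77, l++

max area = 77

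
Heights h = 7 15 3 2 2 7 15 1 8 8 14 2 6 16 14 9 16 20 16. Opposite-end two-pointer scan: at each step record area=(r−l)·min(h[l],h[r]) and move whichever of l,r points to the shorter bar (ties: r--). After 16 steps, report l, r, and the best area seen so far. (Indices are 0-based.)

l=15, r=17, best area=255

[0,18] min(7,16)*18=126 best=126 * → l++
[1,18] min(15,16)*17=255 best=255 * → l++
[2,18] min(3,16)*16=48 best=255 → l++
[3,18] min(2,16)*15=30 best=255 → l++
[4,18] min(2,16)*14=28 best=255 → l++
[5,18] min(7,16)*13=91 best=255 → l++
[6,18] min(15,16)*12=180 best=255 → l++
[7,18] min(1,16)*11=11 best=255 → l++
[8,18] min(8,16)*10=80 best=255 → l++
[9,18] min(8,16)*9=72 best=255 → l++
[10,18] min(14,16)*8=112 best=255 → l++
[11,18] min(2,16)*7=14 best=255 → l++
[12,18] min(6,16)*6=36 best=255 → l++
[13,18] min(16,16)*5=80 best=255 → r--
[13,17] min(16,20)*4=64 best=255 → l++
[14,17] min(14,20)*3=42 best=255 → l++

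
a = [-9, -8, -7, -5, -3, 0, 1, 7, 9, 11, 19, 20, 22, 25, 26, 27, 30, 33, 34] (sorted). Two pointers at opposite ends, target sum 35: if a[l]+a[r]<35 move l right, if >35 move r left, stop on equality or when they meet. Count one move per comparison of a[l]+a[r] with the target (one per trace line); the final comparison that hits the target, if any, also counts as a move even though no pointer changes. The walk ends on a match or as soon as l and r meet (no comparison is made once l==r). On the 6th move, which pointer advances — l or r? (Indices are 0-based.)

l

[0,18] -9+34=25 <35 → l++
[1,18] -8+34=26 <35 → l++
[2,18] -7+34=27 <35 → l++
[3,18] -5+34=29 <35 → l++
[4,18] -3+34=31 <35 → l++
[5,18] 0+34=34 <35 → l++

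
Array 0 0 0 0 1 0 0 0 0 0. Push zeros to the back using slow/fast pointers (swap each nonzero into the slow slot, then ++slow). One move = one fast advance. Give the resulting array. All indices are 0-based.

(s=0,f=0) a[fast]=0 → fast++
(s=0,f=1) a[fast]=0 → fast++
(s=0,f=2) a[fast]=0 → fast++
(s=0,f=3) a[fast]=0 → fast++
(s=0,f=4) a[fast]=1≠0 swap→a[0]=1 → slow++,fast++
(s=1,f=5) a[fast]=0 → fast++
(s=1,f=6) a[fast]=0 → fast++
(s=1,f=7) a[fast]=0 → fast++
(s=1,f=8) a[fast]=0 → fast++
(s=1,f=9) a[fast]=0 → fast++

[1, 0, 0, 0, 0, 0, 0, 0, 0, 0]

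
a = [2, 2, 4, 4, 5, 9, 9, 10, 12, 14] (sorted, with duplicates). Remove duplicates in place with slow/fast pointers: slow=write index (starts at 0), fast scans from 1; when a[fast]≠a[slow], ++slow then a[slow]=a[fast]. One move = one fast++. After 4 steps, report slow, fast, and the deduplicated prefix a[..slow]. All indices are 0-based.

(s=0,f=1) a[fast]=2=a[slow] dup → fast++
(s=0,f=2) a[fast]=4≠a[slow]=2 write a[1]=4 → slow++,fast++
(s=1,f=3) a[fast]=4=a[slow] dup → fast++
(s=1,f=4) a[fast]=5≠a[slow]=4 write a[2]=5 → slow++,fast++

slow=2, fast=5, prefix=[2, 4, 5]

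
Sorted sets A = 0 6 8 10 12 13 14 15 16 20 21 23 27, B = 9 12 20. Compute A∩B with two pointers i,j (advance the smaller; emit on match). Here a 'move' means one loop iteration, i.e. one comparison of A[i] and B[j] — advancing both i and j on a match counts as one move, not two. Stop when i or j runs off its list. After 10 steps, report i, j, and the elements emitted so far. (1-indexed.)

i=10, j=3, emitted=[12]

i=1 j=1: 0<9, i++
i=2 j=1: 6<9, i++
i=3 j=1: 8<9, i++
i=4 j=1: 10>9, j++
i=4 j=2: 10<12, i++
i=5 j=2: 12==12 emit, i++,j++
i=6 j=3: 13<20, i++
i=7 j=3: 14<20, i++
i=8 j=3: 15<20, i++
i=9 j=3: 16<20, i++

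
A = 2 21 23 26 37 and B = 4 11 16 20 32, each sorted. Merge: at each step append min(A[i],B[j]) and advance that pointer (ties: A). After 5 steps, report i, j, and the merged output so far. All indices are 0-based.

[i=0,j=0] A[i]=2<=B[j]=4 take 2 → i++
[i=1,j=0] A[i]=21>B[j]=4 take 4 → j++
[i=1,j=1] A[i]=21>B[j]=11 take 11 → j++
[i=1,j=2] A[i]=21>B[j]=16 take 16 → j++
[i=1,j=3] A[i]=21>B[j]=20 take 20 → j++

i=1, j=4, merged so far=[2, 4, 11, 16, 20]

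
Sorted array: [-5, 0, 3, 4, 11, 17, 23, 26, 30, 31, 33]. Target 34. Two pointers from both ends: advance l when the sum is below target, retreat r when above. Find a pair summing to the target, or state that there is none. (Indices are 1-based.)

l=1 r=11: -5+33=28 <34, l++
l=2 r=11: 0+33=33 <34, l++
l=3 r=11: 3+33=36 >34, r--
l=3 r=10: 3+31=34, found

(3, 31)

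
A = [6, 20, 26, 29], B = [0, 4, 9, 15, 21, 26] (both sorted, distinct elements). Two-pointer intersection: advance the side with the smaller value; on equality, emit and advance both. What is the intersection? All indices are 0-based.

intersection = [26]

[i=0,j=0] 6>0 → j++
[i=0,j=1] 6>4 → j++
[i=0,j=2] 6<9 → i++
[i=1,j=2] 20>9 → j++
[i=1,j=3] 20>15 → j++
[i=1,j=4] 20<21 → i++
[i=2,j=4] 26>21 → j++
[i=2,j=5] 26==26 emit → i++,j++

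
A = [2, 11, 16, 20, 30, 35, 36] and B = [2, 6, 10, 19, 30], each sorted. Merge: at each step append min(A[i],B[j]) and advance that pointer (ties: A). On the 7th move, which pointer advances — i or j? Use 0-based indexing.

[i=0,j=0] A[i]=2<=B[j]=2 take 2 → i++
[i=1,j=0] A[i]=11>B[j]=2 take 2 → j++
[i=1,j=1] A[i]=11>B[j]=6 take 6 → j++
[i=1,j=2] A[i]=11>B[j]=10 take 10 → j++
[i=1,j=3] A[i]=11<=B[j]=19 take 11 → i++
[i=2,j=3] A[i]=16<=B[j]=19 take 16 → i++
[i=3,j=3] A[i]=20>B[j]=19 take 19 → j++

j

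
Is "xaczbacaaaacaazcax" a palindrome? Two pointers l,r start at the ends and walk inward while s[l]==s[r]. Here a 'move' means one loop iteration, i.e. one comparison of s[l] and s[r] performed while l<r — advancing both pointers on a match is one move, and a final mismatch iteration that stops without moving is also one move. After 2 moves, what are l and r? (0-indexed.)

l=2, r=15

[0,17] 'x'=='x' → l++,r--
[1,16] 'a'=='a' → l++,r--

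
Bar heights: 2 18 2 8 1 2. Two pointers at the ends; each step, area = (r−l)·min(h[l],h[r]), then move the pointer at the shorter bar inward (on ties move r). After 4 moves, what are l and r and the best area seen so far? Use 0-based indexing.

l=0 r=5: min(2,2)*5=10 best=10 *, r--
l=0 r=4: min(2,1)*4=4 best=10, r--
l=0 r=3: min(2,8)*3=6 best=10, l++
l=1 r=3: min(18,8)*2=16 best=16 *, r--

l=1, r=2, best area=16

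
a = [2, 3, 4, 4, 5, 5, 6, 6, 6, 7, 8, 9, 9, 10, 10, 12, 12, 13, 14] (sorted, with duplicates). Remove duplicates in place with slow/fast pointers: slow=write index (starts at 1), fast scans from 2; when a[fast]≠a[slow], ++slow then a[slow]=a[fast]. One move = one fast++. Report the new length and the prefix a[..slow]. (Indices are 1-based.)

(s=1,f=2) a[fast]=3≠a[slow]=2 write a[2]=3 → slow++,fast++
(s=2,f=3) a[fast]=4≠a[slow]=3 write a[3]=4 → slow++,fast++
(s=3,f=4) a[fast]=4=a[slow] dup → fast++
(s=3,f=5) a[fast]=5≠a[slow]=4 write a[4]=5 → slow++,fast++
(s=4,f=6) a[fast]=5=a[slow] dup → fast++
(s=4,f=7) a[fast]=6≠a[slow]=5 write a[5]=6 → slow++,fast++
(s=5,f=8) a[fast]=6=a[slow] dup → fast++
(s=5,f=9) a[fast]=6=a[slow] dup → fast++
(s=5,f=10) a[fast]=7≠a[slow]=6 write a[6]=7 → slow++,fast++
(s=6,f=11) a[fast]=8≠a[slow]=7 write a[7]=8 → slow++,fast++
(s=7,f=12) a[fast]=9≠a[slow]=8 write a[8]=9 → slow++,fast++
(s=8,f=13) a[fast]=9=a[slow] dup → fast++
(s=8,f=14) a[fast]=10≠a[slow]=9 write a[9]=10 → slow++,fast++
(s=9,f=15) a[fast]=10=a[slow] dup → fast++
(s=9,f=16) a[fast]=12≠a[slow]=10 write a[10]=12 → slow++,fast++
(s=10,f=17) a[fast]=12=a[slow] dup → fast++
(s=10,f=18) a[fast]=13≠a[slow]=12 write a[11]=13 → slow++,fast++
(s=11,f=19) a[fast]=14≠a[slow]=13 write a[12]=14 → slow++,fast++

length 12; prefix = [2, 3, 4, 5, 6, 7, 8, 9, 10, 12, 13, 14]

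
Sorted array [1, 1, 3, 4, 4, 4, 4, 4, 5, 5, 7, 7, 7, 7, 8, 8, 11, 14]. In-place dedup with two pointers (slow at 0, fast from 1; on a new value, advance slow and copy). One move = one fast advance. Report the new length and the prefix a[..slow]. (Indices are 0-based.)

(s=0,f=1) a[fast]=1=a[slow] dup → fast++
(s=0,f=2) a[fast]=3≠a[slow]=1 write a[1]=3 → slow++,fast++
(s=1,f=3) a[fast]=4≠a[slow]=3 write a[2]=4 → slow++,fast++
(s=2,f=4) a[fast]=4=a[slow] dup → fast++
(s=2,f=5) a[fast]=4=a[slow] dup → fast++
(s=2,f=6) a[fast]=4=a[slow] dup → fast++
(s=2,f=7) a[fast]=4=a[slow] dup → fast++
(s=2,f=8) a[fast]=5≠a[slow]=4 write a[3]=5 → slow++,fast++
(s=3,f=9) a[fast]=5=a[slow] dup → fast++
(s=3,f=10) a[fast]=7≠a[slow]=5 write a[4]=7 → slow++,fast++
(s=4,f=11) a[fast]=7=a[slow] dup → fast++
(s=4,f=12) a[fast]=7=a[slow] dup → fast++
(s=4,f=13) a[fast]=7=a[slow] dup → fast++
(s=4,f=14) a[fast]=8≠a[slow]=7 write a[5]=8 → slow++,fast++
(s=5,f=15) a[fast]=8=a[slow] dup → fast++
(s=5,f=16) a[fast]=11≠a[slow]=8 write a[6]=11 → slow++,fast++
(s=6,f=17) a[fast]=14≠a[slow]=11 write a[7]=14 → slow++,fast++

length 8; prefix = [1, 3, 4, 5, 7, 8, 11, 14]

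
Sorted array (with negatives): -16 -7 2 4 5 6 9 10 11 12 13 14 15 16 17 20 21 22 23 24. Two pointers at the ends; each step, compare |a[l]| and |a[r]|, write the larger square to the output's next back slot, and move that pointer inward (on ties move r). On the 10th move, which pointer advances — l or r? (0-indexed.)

l=0 r=19: |-16|<=|24| out[19]=576, r--
l=0 r=18: |-16|<=|23| out[18]=529, r--
l=0 r=17: |-16|<=|22| out[17]=484, r--
l=0 r=16: |-16|<=|21| out[16]=441, r--
l=0 r=15: |-16|<=|20| out[15]=400, r--
l=0 r=14: |-16|<=|17| out[14]=289, r--
l=0 r=13: |-16|<=|16| out[13]=256, r--
l=0 r=12: |-16|>|15| out[12]=256, l++
l=1 r=12: |-7|<=|15| out[11]=225, r--
l=1 r=11: |-7|<=|14| out[10]=196, r--

r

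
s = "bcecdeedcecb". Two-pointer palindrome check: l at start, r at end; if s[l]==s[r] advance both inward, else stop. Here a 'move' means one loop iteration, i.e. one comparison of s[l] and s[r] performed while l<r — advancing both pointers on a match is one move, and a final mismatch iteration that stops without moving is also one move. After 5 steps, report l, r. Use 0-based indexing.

l=0 r=11: 'b'=='b', l++,r--
l=1 r=10: 'c'=='c', l++,r--
l=2 r=9: 'e'=='e', l++,r--
l=3 r=8: 'c'=='c', l++,r--
l=4 r=7: 'd'=='d', l++,r--

l=5, r=6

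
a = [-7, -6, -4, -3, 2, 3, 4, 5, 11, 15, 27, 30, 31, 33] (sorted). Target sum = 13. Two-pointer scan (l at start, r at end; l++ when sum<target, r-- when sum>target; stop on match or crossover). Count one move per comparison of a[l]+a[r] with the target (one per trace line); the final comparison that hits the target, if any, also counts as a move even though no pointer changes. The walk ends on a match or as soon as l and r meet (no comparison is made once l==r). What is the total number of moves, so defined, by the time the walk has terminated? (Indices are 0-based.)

10 moves

l=0 r=13: -7+33=26 >13, r--
l=0 r=12: -7+31=24 >13, r--
l=0 r=11: -7+30=23 >13, r--
l=0 r=10: -7+27=20 >13, r--
l=0 r=9: -7+15=8 <13, l++
l=1 r=9: -6+15=9 <13, l++
l=2 r=9: -4+15=11 <13, l++
l=3 r=9: -3+15=12 <13, l++
l=4 r=9: 2+15=17 >13, r--
l=4 r=8: 2+11=13, found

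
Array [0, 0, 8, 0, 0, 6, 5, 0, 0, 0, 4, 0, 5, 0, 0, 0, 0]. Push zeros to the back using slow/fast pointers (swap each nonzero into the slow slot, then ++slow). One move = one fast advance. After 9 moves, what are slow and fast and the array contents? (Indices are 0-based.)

slow=3, fast=9, a=[8, 6, 5, 0, 0, 0, 0, 0, 0, 0, 4, 0, 5, 0, 0, 0, 0]

slow=0 fast=0: a[fast]=0, fast++
slow=0 fast=1: a[fast]=0, fast++
slow=0 fast=2: a[fast]=8≠0 swap→a[0]=8, slow++,fast++
slow=1 fast=3: a[fast]=0, fast++
slow=1 fast=4: a[fast]=0, fast++
slow=1 fast=5: a[fast]=6≠0 swap→a[1]=6, slow++,fast++
slow=2 fast=6: a[fast]=5≠0 swap→a[2]=5, slow++,fast++
slow=3 fast=7: a[fast]=0, fast++
slow=3 fast=8: a[fast]=0, fast++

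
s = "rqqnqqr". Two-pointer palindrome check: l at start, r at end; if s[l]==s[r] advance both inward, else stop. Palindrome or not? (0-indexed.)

l=0 r=6: 'r'=='r', l++,r--
l=1 r=5: 'q'=='q', l++,r--
l=2 r=4: 'q'=='q', l++,r--

palindrome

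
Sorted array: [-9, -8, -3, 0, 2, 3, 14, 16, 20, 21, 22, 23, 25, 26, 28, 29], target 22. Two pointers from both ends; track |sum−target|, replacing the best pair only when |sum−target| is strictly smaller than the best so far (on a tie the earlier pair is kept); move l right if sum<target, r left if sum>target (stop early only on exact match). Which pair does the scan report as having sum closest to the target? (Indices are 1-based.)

pair (-3, 25) with sum 22 (|Δ|=0)

l=1 r=16: -9+29=20 d=2 *, l++
l=2 r=16: -8+29=21 d=1 *, l++
l=3 r=16: -3+29=26 d=4, r--
l=3 r=15: -3+28=25 d=3, r--
l=3 r=14: -3+26=23 d=1, r--
l=3 r=13: -3+25=22 d=0 *, stop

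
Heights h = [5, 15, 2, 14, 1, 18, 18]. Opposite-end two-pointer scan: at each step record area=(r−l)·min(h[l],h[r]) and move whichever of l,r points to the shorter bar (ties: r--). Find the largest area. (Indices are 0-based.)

max area = 75

l=0 r=6: min(5,18)*6=30 best=30 *, l++
l=1 r=6: min(15,18)*5=75 best=75 *, l++
l=2 r=6: min(2,18)*4=8 best=75, l++
l=3 r=6: min(14,18)*3=42 best=75, l++
l=4 r=6: min(1,18)*2=2 best=75, l++
l=5 r=6: min(18,18)*1=18 best=75, r--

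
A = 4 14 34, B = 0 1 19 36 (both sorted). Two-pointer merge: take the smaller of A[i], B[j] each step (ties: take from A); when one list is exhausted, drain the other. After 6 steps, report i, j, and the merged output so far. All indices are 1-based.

i=1 j=1: A[i]=4>B[j]=0 take 0, j++
i=1 j=2: A[i]=4>B[j]=1 take 1, j++
i=1 j=3: A[i]=4<=B[j]=19 take 4, i++
i=2 j=3: A[i]=14<=B[j]=19 take 14, i++
i=3 j=3: A[i]=34>B[j]=19 take 19, j++
i=3 j=4: A[i]=34<=B[j]=36 take 34, i++

i=4, j=4, merged so far=[0, 1, 4, 14, 19, 34]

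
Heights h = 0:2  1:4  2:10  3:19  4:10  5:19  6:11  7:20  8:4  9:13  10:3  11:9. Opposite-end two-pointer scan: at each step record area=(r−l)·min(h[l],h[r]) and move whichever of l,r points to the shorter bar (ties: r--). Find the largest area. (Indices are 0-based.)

[0,11] min(2,9)*11=22 best=22 * → l++
[1,11] min(4,9)*10=40 best=40 * → l++
[2,11] min(10,9)*9=81 best=81 * → r--
[2,10] min(10,3)*8=24 best=81 → r--
[2,9] min(10,13)*7=70 best=81 → l++
[3,9] min(19,13)*6=78 best=81 → r--
[3,8] min(19,4)*5=20 best=81 → r--
[3,7] min(19,20)*4=76 best=81 → l++
[4,7] min(10,20)*3=30 best=81 → l++
[5,7] min(19,20)*2=38 best=81 → l++
[6,7] min(11,20)*1=11 best=81 → l++

max area = 81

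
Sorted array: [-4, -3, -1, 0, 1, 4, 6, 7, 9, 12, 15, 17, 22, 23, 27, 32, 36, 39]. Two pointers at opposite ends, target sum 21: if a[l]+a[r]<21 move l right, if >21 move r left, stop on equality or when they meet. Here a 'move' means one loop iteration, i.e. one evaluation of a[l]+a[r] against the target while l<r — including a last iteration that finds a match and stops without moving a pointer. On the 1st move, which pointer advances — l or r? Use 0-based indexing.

r

[0,17] -4+39=35 >21 → r--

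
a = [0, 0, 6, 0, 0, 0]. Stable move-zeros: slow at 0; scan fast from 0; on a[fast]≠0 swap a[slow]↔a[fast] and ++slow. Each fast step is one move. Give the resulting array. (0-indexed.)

[6, 0, 0, 0, 0, 0]

slow=0 fast=0: a[fast]=0, fast++
slow=0 fast=1: a[fast]=0, fast++
slow=0 fast=2: a[fast]=6≠0 swap→a[0]=6, slow++,fast++
slow=1 fast=3: a[fast]=0, fast++
slow=1 fast=4: a[fast]=0, fast++
slow=1 fast=5: a[fast]=0, fast++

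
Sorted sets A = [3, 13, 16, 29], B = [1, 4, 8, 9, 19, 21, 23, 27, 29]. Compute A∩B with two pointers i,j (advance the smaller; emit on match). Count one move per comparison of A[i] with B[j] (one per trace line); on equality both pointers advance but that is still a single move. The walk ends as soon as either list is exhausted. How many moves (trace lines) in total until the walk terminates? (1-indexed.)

[i=1,j=1] 3>1 → j++
[i=1,j=2] 3<4 → i++
[i=2,j=2] 13>4 → j++
[i=2,j=3] 13>8 → j++
[i=2,j=4] 13>9 → j++
[i=2,j=5] 13<19 → i++
[i=3,j=5] 16<19 → i++
[i=4,j=5] 29>19 → j++
[i=4,j=6] 29>21 → j++
[i=4,j=7] 29>23 → j++
[i=4,j=8] 29>27 → j++
[i=4,j=9] 29==29 emit → i++,j++

12 moves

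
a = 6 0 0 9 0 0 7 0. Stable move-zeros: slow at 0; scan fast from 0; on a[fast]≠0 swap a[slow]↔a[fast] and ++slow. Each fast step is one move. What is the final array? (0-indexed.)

slow=0 fast=0: a[fast]=6≠0 swap→a[0]=6, slow++,fast++
slow=1 fast=1: a[fast]=0, fast++
slow=1 fast=2: a[fast]=0, fast++
slow=1 fast=3: a[fast]=9≠0 swap→a[1]=9, slow++,fast++
slow=2 fast=4: a[fast]=0, fast++
slow=2 fast=5: a[fast]=0, fast++
slow=2 fast=6: a[fast]=7≠0 swap→a[2]=7, slow++,fast++
slow=3 fast=7: a[fast]=0, fast++

[6, 9, 7, 0, 0, 0, 0, 0]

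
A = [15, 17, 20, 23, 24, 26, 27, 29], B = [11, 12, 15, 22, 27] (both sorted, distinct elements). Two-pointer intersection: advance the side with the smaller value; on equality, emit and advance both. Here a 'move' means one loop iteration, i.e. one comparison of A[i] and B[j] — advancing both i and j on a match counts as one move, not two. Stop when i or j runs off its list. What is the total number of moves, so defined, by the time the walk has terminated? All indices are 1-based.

10 moves

i=1 j=1: 15>11, j++
i=1 j=2: 15>12, j++
i=1 j=3: 15==15 emit, i++,j++
i=2 j=4: 17<22, i++
i=3 j=4: 20<22, i++
i=4 j=4: 23>22, j++
i=4 j=5: 23<27, i++
i=5 j=5: 24<27, i++
i=6 j=5: 26<27, i++
i=7 j=5: 27==27 emit, i++,j++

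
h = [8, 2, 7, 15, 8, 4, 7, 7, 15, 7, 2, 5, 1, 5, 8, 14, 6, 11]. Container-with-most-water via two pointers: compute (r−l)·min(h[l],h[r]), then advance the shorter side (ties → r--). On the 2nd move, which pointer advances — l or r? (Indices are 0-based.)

l=0 r=17: min(8,11)*17=136 best=136 *, l++
l=1 r=17: min(2,11)*16=32 best=136, l++

l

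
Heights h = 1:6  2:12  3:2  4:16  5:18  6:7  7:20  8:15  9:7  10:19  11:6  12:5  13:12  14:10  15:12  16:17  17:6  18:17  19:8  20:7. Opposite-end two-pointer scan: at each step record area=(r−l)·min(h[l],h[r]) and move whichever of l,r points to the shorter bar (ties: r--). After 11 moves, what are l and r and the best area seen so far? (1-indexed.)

l=5, r=13, best area=224

l=1 r=20: min(6,7)*19=114 best=114 *, l++
l=2 r=20: min(12,7)*18=126 best=126 *, r--
l=2 r=19: min(12,8)*17=136 best=136 *, r--
l=2 r=18: min(12,17)*16=192 best=192 *, l++
l=3 r=18: min(2,17)*15=30 best=192, l++
l=4 r=18: min(16,17)*14=224 best=224 *, l++
l=5 r=18: min(18,17)*13=221 best=224, r--
l=5 r=17: min(18,6)*12=72 best=224, r--
l=5 r=16: min(18,17)*11=187 best=224, r--
l=5 r=15: min(18,12)*10=120 best=224, r--
l=5 r=14: min(18,10)*9=90 best=224, r--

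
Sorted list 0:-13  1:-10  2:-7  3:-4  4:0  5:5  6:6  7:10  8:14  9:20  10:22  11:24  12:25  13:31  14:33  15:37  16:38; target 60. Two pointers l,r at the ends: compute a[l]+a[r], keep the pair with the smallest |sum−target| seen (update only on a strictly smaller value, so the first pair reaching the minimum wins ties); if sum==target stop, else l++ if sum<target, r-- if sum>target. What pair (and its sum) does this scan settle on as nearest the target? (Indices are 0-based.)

pair (22, 38) with sum 60 (|Δ|=0)

[0,16] -13+38=25 d=35 * → l++
[1,16] -10+38=28 d=32 * → l++
[2,16] -7+38=31 d=29 * → l++
[3,16] -4+38=34 d=26 * → l++
[4,16] 0+38=38 d=22 * → l++
[5,16] 5+38=43 d=17 * → l++
[6,16] 6+38=44 d=16 * → l++
[7,16] 10+38=48 d=12 * → l++
[8,16] 14+38=52 d=8 * → l++
[9,16] 20+38=58 d=2 * → l++
[10,16] 22+38=60 d=0 * → stop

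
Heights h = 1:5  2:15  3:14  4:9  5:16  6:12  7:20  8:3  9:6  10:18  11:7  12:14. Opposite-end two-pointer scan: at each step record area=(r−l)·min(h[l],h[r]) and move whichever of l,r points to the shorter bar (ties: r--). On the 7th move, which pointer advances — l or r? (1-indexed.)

l

l=1 r=12: min(5,14)*11=55 best=55 *, l++
l=2 r=12: min(15,14)*10=140 best=140 *, r--
l=2 r=11: min(15,7)*9=63 best=140, r--
l=2 r=10: min(15,18)*8=120 best=140, l++
l=3 r=10: min(14,18)*7=98 best=140, l++
l=4 r=10: min(9,18)*6=54 best=140, l++
l=5 r=10: min(16,18)*5=80 best=140, l++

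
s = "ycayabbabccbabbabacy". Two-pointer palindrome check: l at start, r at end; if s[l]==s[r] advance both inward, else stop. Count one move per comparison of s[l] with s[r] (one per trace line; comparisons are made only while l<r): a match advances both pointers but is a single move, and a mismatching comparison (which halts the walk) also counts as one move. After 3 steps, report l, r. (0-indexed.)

l=3, r=16

l=0 r=19: 'y'=='y', l++,r--
l=1 r=18: 'c'=='c', l++,r--
l=2 r=17: 'a'=='a', l++,r--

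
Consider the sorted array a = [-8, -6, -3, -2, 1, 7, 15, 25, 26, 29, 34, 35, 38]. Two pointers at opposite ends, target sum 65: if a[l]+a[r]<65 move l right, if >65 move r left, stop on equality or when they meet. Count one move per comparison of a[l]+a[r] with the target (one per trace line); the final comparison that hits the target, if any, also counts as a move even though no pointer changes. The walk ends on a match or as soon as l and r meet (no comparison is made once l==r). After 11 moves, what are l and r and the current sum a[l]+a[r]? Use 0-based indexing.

l=10, r=11, sum=69

l=0 r=12: -8+38=30 <65, l++
l=1 r=12: -6+38=32 <65, l++
l=2 r=12: -3+38=35 <65, l++
l=3 r=12: -2+38=36 <65, l++
l=4 r=12: 1+38=39 <65, l++
l=5 r=12: 7+38=45 <65, l++
l=6 r=12: 15+38=53 <65, l++
l=7 r=12: 25+38=63 <65, l++
l=8 r=12: 26+38=64 <65, l++
l=9 r=12: 29+38=67 >65, r--
l=9 r=11: 29+35=64 <65, l++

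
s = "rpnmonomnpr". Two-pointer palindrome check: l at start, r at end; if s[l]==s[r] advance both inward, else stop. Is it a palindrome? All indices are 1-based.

palindrome

l=1 r=11: 'r'=='r', l++,r--
l=2 r=10: 'p'=='p', l++,r--
l=3 r=9: 'n'=='n', l++,r--
l=4 r=8: 'm'=='m', l++,r--
l=5 r=7: 'o'=='o', l++,r--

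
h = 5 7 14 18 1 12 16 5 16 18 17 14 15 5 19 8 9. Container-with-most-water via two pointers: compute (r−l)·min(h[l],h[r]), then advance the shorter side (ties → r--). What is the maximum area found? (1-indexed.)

l=1 r=17: min(5,9)*16=80 best=80 *, l++
l=2 r=17: min(7,9)*15=105 best=105 *, l++
l=3 r=17: min(14,9)*14=126 best=126 *, r--
l=3 r=16: min(14,8)*13=104 best=126, r--
l=3 r=15: min(14,19)*12=168 best=168 *, l++
l=4 r=15: min(18,19)*11=198 best=198 *, l++
l=5 r=15: min(1,19)*10=10 best=198, l++
l=6 r=15: min(12,19)*9=108 best=198, l++
l=7 r=15: min(16,19)*8=128 best=198, l++
l=8 r=15: min(5,19)*7=35 best=198, l++
l=9 r=15: min(16,19)*6=96 best=198, l++
l=10 r=15: min(18,19)*5=90 best=198, l++
l=11 r=15: min(17,19)*4=68 best=198, l++
l=12 r=15: min(14,19)*3=42 best=198, l++
l=13 r=15: min(15,19)*2=30 best=198, l++
l=14 r=15: min(5,19)*1=5 best=198, l++

max area = 198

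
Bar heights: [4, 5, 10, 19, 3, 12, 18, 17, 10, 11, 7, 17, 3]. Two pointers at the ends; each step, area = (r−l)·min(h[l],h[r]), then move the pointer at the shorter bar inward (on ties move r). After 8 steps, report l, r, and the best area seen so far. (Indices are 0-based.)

[0,12] min(4,3)*12=36 best=36 * → r--
[0,11] min(4,17)*11=44 best=44 * → l++
[1,11] min(5,17)*10=50 best=50 * → l++
[2,11] min(10,17)*9=90 best=90 * → l++
[3,11] min(19,17)*8=136 best=136 * → r--
[3,10] min(19,7)*7=49 best=136 → r--
[3,9] min(19,11)*6=66 best=136 → r--
[3,8] min(19,10)*5=50 best=136 → r--

l=3, r=7, best area=136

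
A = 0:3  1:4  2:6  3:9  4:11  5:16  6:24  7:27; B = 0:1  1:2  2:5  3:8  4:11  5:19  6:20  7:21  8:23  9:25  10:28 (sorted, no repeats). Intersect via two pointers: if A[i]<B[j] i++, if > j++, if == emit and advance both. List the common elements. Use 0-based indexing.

[i=0,j=0] 3>1 → j++
[i=0,j=1] 3>2 → j++
[i=0,j=2] 3<5 → i++
[i=1,j=2] 4<5 → i++
[i=2,j=2] 6>5 → j++
[i=2,j=3] 6<8 → i++
[i=3,j=3] 9>8 → j++
[i=3,j=4] 9<11 → i++
[i=4,j=4] 11==11 emit → i++,j++
[i=5,j=5] 16<19 → i++
[i=6,j=5] 24>19 → j++
[i=6,j=6] 24>20 → j++
[i=6,j=7] 24>21 → j++
[i=6,j=8] 24>23 → j++
[i=6,j=9] 24<25 → i++
[i=7,j=9] 27>25 → j++
[i=7,j=10] 27<28 → i++

intersection = [11]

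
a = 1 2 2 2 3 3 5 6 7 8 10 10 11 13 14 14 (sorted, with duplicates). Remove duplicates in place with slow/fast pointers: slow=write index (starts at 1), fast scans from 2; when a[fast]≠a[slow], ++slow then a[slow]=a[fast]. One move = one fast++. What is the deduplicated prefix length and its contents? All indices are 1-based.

length 11; prefix = [1, 2, 3, 5, 6, 7, 8, 10, 11, 13, 14]

(s=1,f=2) a[fast]=2≠a[slow]=1 write a[2]=2 → slow++,fast++
(s=2,f=3) a[fast]=2=a[slow] dup → fast++
(s=2,f=4) a[fast]=2=a[slow] dup → fast++
(s=2,f=5) a[fast]=3≠a[slow]=2 write a[3]=3 → slow++,fast++
(s=3,f=6) a[fast]=3=a[slow] dup → fast++
(s=3,f=7) a[fast]=5≠a[slow]=3 write a[4]=5 → slow++,fast++
(s=4,f=8) a[fast]=6≠a[slow]=5 write a[5]=6 → slow++,fast++
(s=5,f=9) a[fast]=7≠a[slow]=6 write a[6]=7 → slow++,fast++
(s=6,f=10) a[fast]=8≠a[slow]=7 write a[7]=8 → slow++,fast++
(s=7,f=11) a[fast]=10≠a[slow]=8 write a[8]=10 → slow++,fast++
(s=8,f=12) a[fast]=10=a[slow] dup → fast++
(s=8,f=13) a[fast]=11≠a[slow]=10 write a[9]=11 → slow++,fast++
(s=9,f=14) a[fast]=13≠a[slow]=11 write a[10]=13 → slow++,fast++
(s=10,f=15) a[fast]=14≠a[slow]=13 write a[11]=14 → slow++,fast++
(s=11,f=16) a[fast]=14=a[slow] dup → fast++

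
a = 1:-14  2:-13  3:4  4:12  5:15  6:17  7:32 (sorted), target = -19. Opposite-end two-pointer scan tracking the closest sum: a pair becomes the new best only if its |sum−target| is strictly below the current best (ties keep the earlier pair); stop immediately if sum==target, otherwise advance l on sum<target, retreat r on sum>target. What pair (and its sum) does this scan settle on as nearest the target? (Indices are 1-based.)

pair (-14, -13) with sum -27 (|Δ|=8)

l=1 r=7: -14+32=18 d=37 *, r--
l=1 r=6: -14+17=3 d=22 *, r--
l=1 r=5: -14+15=1 d=20 *, r--
l=1 r=4: -14+12=-2 d=17 *, r--
l=1 r=3: -14+4=-10 d=9 *, r--
l=1 r=2: -14+-13=-27 d=8 *, l++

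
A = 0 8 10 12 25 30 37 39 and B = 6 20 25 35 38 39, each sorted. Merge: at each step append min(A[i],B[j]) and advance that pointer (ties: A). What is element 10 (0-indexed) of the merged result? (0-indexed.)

merged[10] = 37

[i=0,j=0] A[i]=0<=B[j]=6 take 0 → i++
[i=1,j=0] A[i]=8>B[j]=6 take 6 → j++
[i=1,j=1] A[i]=8<=B[j]=20 take 8 → i++
[i=2,j=1] A[i]=10<=B[j]=20 take 10 → i++
[i=3,j=1] A[i]=12<=B[j]=20 take 12 → i++
[i=4,j=1] A[i]=25>B[j]=20 take 20 → j++
[i=4,j=2] A[i]=25<=B[j]=25 take 25 → i++
[i=5,j=2] A[i]=30>B[j]=25 take 25 → j++
[i=5,j=3] A[i]=30<=B[j]=35 take 30 → i++
[i=6,j=3] A[i]=37>B[j]=35 take 35 → j++
[i=6,j=4] A[i]=37<=B[j]=38 take 37 → i++
[i=7,j=4] A[i]=39>B[j]=38 take 38 → j++
[i=7,j=5] A[i]=39<=B[j]=39 take 39 → i++
[i=8,j=5] A done, take B[j]=39 → j++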